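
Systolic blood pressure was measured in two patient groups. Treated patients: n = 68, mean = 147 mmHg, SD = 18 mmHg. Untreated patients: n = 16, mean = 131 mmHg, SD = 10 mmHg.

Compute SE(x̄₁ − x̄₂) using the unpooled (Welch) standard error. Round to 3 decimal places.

3.319

Standard errors of each mean: 18/√68 = 2.1828 and 10/√16 = 2.5000.
SE(x̄₁ − x̄₂) = √(2.1828² + 2.5000²) = 3.3188 for independent samples with unequal variances.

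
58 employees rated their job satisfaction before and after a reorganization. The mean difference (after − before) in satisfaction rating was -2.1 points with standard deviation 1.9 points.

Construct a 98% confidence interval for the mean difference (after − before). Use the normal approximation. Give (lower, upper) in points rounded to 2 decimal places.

This is a matched-pairs design, so SE = s_d/√n = 1.9/√58 = 0.2495.
Margin = 2.326 × 0.2495 = 0.5803; the interval is -2.1 ± 0.5803 = (-2.68, -1.52).

(-2.68, -1.52)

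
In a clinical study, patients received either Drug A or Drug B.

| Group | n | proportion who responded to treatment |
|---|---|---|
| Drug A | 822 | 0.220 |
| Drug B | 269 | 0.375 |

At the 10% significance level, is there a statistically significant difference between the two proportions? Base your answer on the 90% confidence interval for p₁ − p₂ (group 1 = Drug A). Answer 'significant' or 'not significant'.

significant

SE₁ = √(p̂₁(1−p̂₁)/n₁) = √(0.2200·0.7800/822) = 0.01445; SE₂ = √(0.3750·0.6250/269) = 0.02952.
Independent samples: SE of the difference = √(SE₁² + SE₂²) = √(0.0002088025 + 0.0008714304) = 0.03287.
z* for 90% confidence is 1.645, so the margin of error is 1.645 × 0.03287 = 0.05407.
Point estimate p̂₁ − p̂₂ = 0.2200 − 0.3750 = -0.1550.
-0.1550 ± 0.05407 → (-0.20907, -0.10093).
The interval (-0.20907, -0.10093) does not contain 0, so the difference is significant.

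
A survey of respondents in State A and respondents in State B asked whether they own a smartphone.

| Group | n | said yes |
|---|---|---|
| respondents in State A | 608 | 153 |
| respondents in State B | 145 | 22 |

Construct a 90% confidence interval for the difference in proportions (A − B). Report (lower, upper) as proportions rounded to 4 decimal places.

(0.0430, 0.1568)

Sample proportions: 153/608 = 0.2516, 22/145 = 0.1517.
Each SE is √(p̂(1−p̂)/n): √(0.2516·0.7484/608) = 0.01760 and √(0.1517·0.8483/145) = 0.02979.
SE(p̂₁ − p̂₂) = √(SE₁² + SE₂²) = √(0.00030976 + 0.0008874441) = 0.03460, since the two samples are independent.
At 90% confidence z* = 1.645; margin = 1.645 × 0.03460 = 0.05692.
The difference is 0.2516 − 0.1517 = 0.0999, so the interval is 0.0999 ± 0.05692 = (0.0430, 0.1568).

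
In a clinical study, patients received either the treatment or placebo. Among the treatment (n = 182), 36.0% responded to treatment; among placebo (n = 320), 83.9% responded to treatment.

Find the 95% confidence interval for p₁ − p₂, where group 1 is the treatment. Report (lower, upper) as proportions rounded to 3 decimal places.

SE₁ = √(p̂₁(1−p̂₁)/n₁) = √(0.3600·0.6400/182) = 0.03558; SE₂ = √(0.8390·0.1610/320) = 0.02055.
Independent samples: SE of the difference = √(SE₁² + SE₂²) = √(0.0012659364 + 0.0004223025) = 0.04109.
z* for 95% confidence is 1.960, so the margin of error is 1.960 × 0.04109 = 0.08054.
Point estimate p̂₁ − p̂₂ = 0.3600 − 0.8390 = -0.4790.
-0.4790 ± 0.08054 → (-0.560, -0.398).

(-0.560, -0.398)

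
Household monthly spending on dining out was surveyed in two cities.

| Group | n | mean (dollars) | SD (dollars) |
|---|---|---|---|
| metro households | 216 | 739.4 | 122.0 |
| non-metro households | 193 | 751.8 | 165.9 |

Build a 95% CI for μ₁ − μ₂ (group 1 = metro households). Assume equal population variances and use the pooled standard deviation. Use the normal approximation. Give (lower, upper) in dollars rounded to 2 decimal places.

Pooled variance s_p² = [215·122.0² + 192·165.9²] / (216+193−2) = 20846.2887, so s_p = 144.3824.
SE_diff = s_p·√(1/n₁ + 1/n₂) = 144.3824·√(1/216 + 1/193) = 14.3011.
z* = 1.960; margin = 1.960 × 14.3011 = 28.0302.
Difference = 739.4 − 751.8 = -12.4000.
-12.4000 ± 28.0302 → (-40.43, 15.63).

(-40.43, 15.63)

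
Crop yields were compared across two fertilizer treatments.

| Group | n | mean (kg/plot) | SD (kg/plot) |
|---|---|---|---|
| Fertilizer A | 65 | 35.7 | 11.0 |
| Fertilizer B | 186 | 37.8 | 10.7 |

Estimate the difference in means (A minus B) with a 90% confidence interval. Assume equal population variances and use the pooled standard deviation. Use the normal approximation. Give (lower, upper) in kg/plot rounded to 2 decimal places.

s_p = √[((n₁−1)s₁² + (n₂−1)s₂²)/(n₁+n₂−2)] = √[(64·11.0² + 185·10.7²)/249] = 10.7779.
SE = 10.7779·√(1/65 + 1/186) = 1.5530.
With z* = 1.645, margin = 1.645 × 1.5530 = 2.5547.
x̄₁ − x̄₂ = 35.7 − 37.8 = -2.1000; interval -2.1000 ± 2.5547 = (-4.65, 0.45).

(-4.65, 0.45)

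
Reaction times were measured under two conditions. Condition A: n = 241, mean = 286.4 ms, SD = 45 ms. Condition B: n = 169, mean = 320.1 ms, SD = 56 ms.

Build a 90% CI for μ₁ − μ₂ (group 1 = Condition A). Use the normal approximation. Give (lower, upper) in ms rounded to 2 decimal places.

SE₁ = s₁/√n₁ = 45/√241 = 2.8987; SE₂ = 56/√169 = 4.3077.
Independent samples, unequal variances: SE_diff = √(SE₁² + SE₂²) = √(8.40246169 + 18.55627929) = 5.1922.
z* = 1.645, so margin of error = 1.645 × 5.1922 = 8.5412.
Difference in means = 286.4 − 320.1 = -33.7000.
-33.7000 ± 8.5412 → (-42.24, -25.16).

(-42.24, -25.16)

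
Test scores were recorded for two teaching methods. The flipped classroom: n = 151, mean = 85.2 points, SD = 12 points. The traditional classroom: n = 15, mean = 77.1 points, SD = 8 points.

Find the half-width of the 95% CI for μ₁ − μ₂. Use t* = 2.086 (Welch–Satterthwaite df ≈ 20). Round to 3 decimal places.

4.766

Standard errors of each mean: 12/√151 = 0.9765 and 8/√15 = 2.0656.
SE(x̄₁ − x̄₂) = √(0.9765² + 2.0656²) = 2.2848 for independent samples with unequal variances.
With t* = 2.086, the margin is 2.086 × 2.2848 = 4.7661.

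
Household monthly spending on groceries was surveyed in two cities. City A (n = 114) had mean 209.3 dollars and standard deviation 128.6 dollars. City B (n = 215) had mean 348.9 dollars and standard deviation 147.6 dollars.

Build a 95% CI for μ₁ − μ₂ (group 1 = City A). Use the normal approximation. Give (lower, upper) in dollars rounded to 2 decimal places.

Standard errors of each mean: 128.6/√114 = 12.0445 and 147.6/√215 = 10.0662.
SE(x̄₁ − x̄₂) = √(12.0445² + 10.0662²) = 15.6971 for independent samples with unequal variances.
With z* = 1.960, the margin is 1.960 × 15.6971 = 30.7663.
x̄₁ − x̄₂ = 209.3 − 348.9 = -139.6000; the interval is -139.6000 ± 30.7663 = (-170.37, -108.83).

(-170.37, -108.83)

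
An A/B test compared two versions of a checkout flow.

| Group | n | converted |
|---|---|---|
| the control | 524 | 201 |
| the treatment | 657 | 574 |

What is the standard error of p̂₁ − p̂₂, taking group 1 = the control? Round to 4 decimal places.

0.0249

p̂₁ = 201/524 = 0.3836 and p̂₂ = 574/657 = 0.8737.
SE₁ = √(p̂₁(1−p̂₁)/n₁) = √(0.3836·0.6164/524) = 0.02124; SE₂ = √(0.8737·0.1263/657) = 0.01296.
Independent samples: SE of the difference = √(SE₁² + SE₂²) = √(0.0004511376 + 0.0001679616) = 0.02488.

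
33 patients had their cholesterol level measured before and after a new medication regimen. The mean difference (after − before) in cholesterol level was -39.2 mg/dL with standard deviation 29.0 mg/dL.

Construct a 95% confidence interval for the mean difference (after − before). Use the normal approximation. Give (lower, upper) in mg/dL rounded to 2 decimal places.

(-49.09, -29.31)

This is a matched-pairs design, so SE = s_d/√n = 29.0/√33 = 5.0483.
Margin = 1.960 × 5.0483 = 9.8947; the interval is -39.2 ± 9.8947 = (-49.09, -29.31).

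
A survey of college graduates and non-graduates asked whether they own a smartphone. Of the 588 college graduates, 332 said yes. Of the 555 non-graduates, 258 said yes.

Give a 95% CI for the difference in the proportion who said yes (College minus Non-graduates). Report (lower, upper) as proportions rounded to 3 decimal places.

(0.042, 0.157)

Sample proportions: 332/588 = 0.5646, 258/555 = 0.4649.
Each SE is √(p̂(1−p̂)/n): √(0.5646·0.4354/588) = 0.02045 and √(0.4649·0.5351/555) = 0.02117.
SE(p̂₁ − p̂₂) = √(SE₁² + SE₂²) = √(0.0004182025 + 0.0004481689) = 0.02943, since the two samples are independent.
At 95% confidence z* = 1.960; margin = 1.960 × 0.02943 = 0.05768.
The difference is 0.5646 − 0.4649 = 0.0997, so the interval is 0.0997 ± 0.05768 = (0.042, 0.157).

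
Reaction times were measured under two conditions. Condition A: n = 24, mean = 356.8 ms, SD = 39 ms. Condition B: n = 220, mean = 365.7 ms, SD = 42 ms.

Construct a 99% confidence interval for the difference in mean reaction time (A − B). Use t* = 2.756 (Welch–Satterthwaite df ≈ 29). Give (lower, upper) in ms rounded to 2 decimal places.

(-32.19, 14.39)

SE₁ = s₁/√n₁ = 39/√24 = 7.9608; SE₂ = 42/√220 = 2.8316.
Independent samples, unequal variances: SE_diff = √(SE₁² + SE₂²) = √(63.37433664 + 8.01795856) = 8.4494.
t* = 2.756, so margin of error = 2.756 × 8.4494 = 23.2865.
Difference in means = 356.8 − 365.7 = -8.9000.
-8.9000 ± 23.2865 → (-32.19, 14.39).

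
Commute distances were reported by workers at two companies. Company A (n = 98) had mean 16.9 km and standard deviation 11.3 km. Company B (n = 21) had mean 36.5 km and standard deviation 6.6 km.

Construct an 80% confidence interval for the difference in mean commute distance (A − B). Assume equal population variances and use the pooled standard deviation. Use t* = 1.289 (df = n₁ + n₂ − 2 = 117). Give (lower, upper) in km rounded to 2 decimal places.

s_p = √[((n₁−1)s₁² + (n₂−1)s₂²)/(n₁+n₂−2)] = √[(97·11.3² + 20·6.6²)/117] = 10.6447.
SE = 10.6447·√(1/98 + 1/21) = 2.5597.
With t* = 1.289, margin = 1.289 × 2.5597 = 3.2995.
x̄₁ − x̄₂ = 16.9 − 36.5 = -19.6000; interval -19.6000 ± 3.2995 = (-22.90, -16.30).

(-22.90, -16.30)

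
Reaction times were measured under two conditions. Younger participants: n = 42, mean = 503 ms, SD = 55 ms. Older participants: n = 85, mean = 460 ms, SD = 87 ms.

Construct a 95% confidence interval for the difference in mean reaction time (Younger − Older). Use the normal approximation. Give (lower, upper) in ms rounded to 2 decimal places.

(18.12, 67.88)

Standard errors of each mean: 55/√42 = 8.4867 and 87/√85 = 9.4365.
SE(x̄₁ − x̄₂) = √(8.4867² + 9.4365²) = 12.6914 for independent samples with unequal variances.
With z* = 1.960, the margin is 1.960 × 12.6914 = 24.8751.
x̄₁ − x̄₂ = 503 − 460 = 43.0000; the interval is 43.0000 ± 24.8751 = (18.12, 67.88).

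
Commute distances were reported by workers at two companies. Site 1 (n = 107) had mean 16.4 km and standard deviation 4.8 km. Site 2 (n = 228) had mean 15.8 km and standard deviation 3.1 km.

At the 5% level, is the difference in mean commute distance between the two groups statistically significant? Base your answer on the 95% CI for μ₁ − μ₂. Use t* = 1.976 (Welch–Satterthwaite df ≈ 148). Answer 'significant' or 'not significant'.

Standard errors of each mean: 4.8/√107 = 0.4640 and 3.1/√228 = 0.2053.
SE(x̄₁ − x̄₂) = √(0.4640² + 0.2053²) = 0.5074 for independent samples with unequal variances.
With t* = 1.976, the margin is 1.976 × 0.5074 = 1.0026.
x̄₁ − x̄₂ = 16.4 − 15.8 = 0.6000; the interval is 0.6000 ± 1.0026 = (-0.4026, 1.6026).
The interval (-0.4026, 1.6026) contains 0, so the difference is not significant.

not significant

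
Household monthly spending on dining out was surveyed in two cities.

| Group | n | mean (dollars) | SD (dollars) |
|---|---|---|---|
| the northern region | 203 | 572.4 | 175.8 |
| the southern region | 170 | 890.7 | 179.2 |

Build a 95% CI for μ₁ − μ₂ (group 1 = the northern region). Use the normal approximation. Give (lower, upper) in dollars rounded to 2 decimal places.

(-354.50, -282.10)

SE₁ = s₁/√n₁ = 175.8/√203 = 12.3387; SE₂ = 179.2/√170 = 13.7440.
Independent samples, unequal variances: SE_diff = √(SE₁² + SE₂²) = √(152.24351769 + 188.897536) = 18.4700.
z* = 1.960, so margin of error = 1.960 × 18.4700 = 36.2012.
Difference in means = 572.4 − 890.7 = -318.3000.
-318.3000 ± 36.2012 → (-354.50, -282.10).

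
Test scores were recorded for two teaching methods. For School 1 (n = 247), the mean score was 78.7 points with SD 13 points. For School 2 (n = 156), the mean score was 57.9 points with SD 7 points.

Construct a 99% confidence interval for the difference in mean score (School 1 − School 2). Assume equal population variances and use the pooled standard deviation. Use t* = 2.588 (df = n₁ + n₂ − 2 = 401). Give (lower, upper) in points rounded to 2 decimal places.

Pooled variance s_p² = [246·13² + 155·7²] / (247+156−2) = 122.6160, so s_p = 11.0732.
SE_diff = s_p·√(1/n₁ + 1/n₂) = 11.0732·√(1/247 + 1/156) = 1.1324.
t* = 2.588; margin = 2.588 × 1.1324 = 2.9307.
Difference = 78.7 − 57.9 = 20.8000.
20.8000 ± 2.9307 → (17.87, 23.73).

(17.87, 23.73)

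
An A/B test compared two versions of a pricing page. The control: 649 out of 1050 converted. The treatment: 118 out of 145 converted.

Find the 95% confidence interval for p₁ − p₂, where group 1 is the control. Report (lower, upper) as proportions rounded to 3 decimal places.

p̂₁ = 649/1050 = 0.6181 and p̂₂ = 118/145 = 0.8138.
SE₁ = √(p̂₁(1−p̂₁)/n₁) = √(0.6181·0.3819/1050) = 0.01499; SE₂ = √(0.8138·0.1862/145) = 0.03233.
Independent samples: SE of the difference = √(SE₁² + SE₂²) = √(0.0002247001 + 0.0010452289) = 0.03564.
z* for 95% confidence is 1.960, so the margin of error is 1.960 × 0.03564 = 0.06985.
Point estimate p̂₁ − p̂₂ = 0.6181 − 0.8138 = -0.1957.
-0.1957 ± 0.06985 → (-0.266, -0.126).

(-0.266, -0.126)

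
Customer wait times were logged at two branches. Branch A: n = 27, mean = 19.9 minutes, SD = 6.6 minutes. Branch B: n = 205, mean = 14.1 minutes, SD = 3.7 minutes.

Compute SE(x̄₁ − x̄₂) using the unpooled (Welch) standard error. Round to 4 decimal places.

SE₁ = s₁/√n₁ = 6.6/√27 = 1.2702; SE₂ = 3.7/√205 = 0.2584.
Independent samples, unequal variances: SE_diff = √(SE₁² + SE₂²) = √(1.61340804 + 0.06677056) = 1.2962.

1.2962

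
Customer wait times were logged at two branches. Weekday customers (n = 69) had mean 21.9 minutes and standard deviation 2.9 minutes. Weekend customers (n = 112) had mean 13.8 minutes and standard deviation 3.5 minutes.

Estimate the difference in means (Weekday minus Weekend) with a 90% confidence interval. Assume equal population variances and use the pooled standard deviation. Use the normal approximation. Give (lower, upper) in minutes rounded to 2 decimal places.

Pooled variance s_p² = [68·2.9² + 111·3.5²] / (69+112−2) = 10.7912, so s_p = 3.2850.
SE_diff = s_p·√(1/n₁ + 1/n₂) = 3.2850·√(1/69 + 1/112) = 0.5027.
z* = 1.645; margin = 1.645 × 0.5027 = 0.8269.
Difference = 21.9 − 13.8 = 8.1000.
8.1000 ± 0.8269 → (7.27, 8.93).

(7.27, 8.93)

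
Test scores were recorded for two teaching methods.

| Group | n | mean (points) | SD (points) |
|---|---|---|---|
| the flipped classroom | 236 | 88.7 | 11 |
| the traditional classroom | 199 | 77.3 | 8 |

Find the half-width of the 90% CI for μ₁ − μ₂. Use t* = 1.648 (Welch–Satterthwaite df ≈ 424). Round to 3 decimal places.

1.505

Standard errors of each mean: 11/√236 = 0.7160 and 8/√199 = 0.5671.
SE(x̄₁ − x̄₂) = √(0.7160² + 0.5671²) = 0.9134 for independent samples with unequal variances.
With t* = 1.648, the margin is 1.648 × 0.9134 = 1.5053.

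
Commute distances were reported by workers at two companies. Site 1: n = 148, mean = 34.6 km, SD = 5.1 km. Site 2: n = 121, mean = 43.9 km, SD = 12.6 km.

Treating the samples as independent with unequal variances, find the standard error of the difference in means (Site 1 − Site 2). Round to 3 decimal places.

1.220

Per-group SEs: s₁/√n₁ = 5.1/√148 = 0.4192, s₂/√n₂ = 12.6/√121 = 1.1455.
Unpooled SE of the difference: √(0.17572864 + 1.31217025) = 1.2198.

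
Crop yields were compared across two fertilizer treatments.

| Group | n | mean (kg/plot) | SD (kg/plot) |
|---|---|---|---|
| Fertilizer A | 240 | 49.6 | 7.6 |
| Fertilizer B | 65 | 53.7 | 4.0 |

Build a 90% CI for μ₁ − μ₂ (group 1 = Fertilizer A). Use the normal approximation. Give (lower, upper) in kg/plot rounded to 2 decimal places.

(-5.25, -2.95)

Standard errors of each mean: 7.6/√240 = 0.4906 and 4.0/√65 = 0.4961.
SE(x̄₁ − x̄₂) = √(0.4906² + 0.4961²) = 0.6977 for independent samples with unequal variances.
With z* = 1.645, the margin is 1.645 × 0.6977 = 1.1477.
x̄₁ − x̄₂ = 49.6 − 53.7 = -4.1000; the interval is -4.1000 ± 1.1477 = (-5.25, -2.95).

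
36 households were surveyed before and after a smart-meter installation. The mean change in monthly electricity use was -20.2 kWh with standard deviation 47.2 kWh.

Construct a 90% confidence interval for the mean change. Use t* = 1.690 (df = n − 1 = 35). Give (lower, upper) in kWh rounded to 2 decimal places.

Paired design: SE = s_d/√n = 47.2/√36 = 7.8667.
t* = 1.690; margin of error = 1.690 × 7.8667 = 13.2947.
-20.2 ± 13.2947 → (-33.49, -6.91).

(-33.49, -6.91)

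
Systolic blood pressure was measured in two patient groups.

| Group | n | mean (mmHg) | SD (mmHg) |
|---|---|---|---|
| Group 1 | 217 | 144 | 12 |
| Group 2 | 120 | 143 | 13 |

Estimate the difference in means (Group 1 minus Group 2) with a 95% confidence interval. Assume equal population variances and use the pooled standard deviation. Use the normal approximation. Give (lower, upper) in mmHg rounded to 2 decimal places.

(-1.76, 3.76)

s_p = √[((n₁−1)s₁² + (n₂−1)s₂²)/(n₁+n₂−2)] = √[(216·12² + 119·13²)/335] = 12.3645.
SE = 12.3645·√(1/217 + 1/120) = 1.4066.
With z* = 1.960, margin = 1.960 × 1.4066 = 2.7569.
x̄₁ − x̄₂ = 144 − 143 = 1.0000; interval 1.0000 ± 2.7569 = (-1.76, 3.76).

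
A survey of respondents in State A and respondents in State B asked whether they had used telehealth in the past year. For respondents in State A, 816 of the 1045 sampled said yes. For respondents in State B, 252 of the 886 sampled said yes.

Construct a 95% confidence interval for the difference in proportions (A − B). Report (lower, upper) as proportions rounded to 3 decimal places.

(0.458, 0.535)

Sample proportions: 816/1045 = 0.7809, 252/886 = 0.2844.
Each SE is √(p̂(1−p̂)/n): √(0.7809·0.2191/1045) = 0.01280 and √(0.2844·0.7156/886) = 0.01516.
SE(p̂₁ − p̂₂) = √(SE₁² + SE₂²) = √(0.00016384 + 0.0002298256) = 0.01984, since the two samples are independent.
At 95% confidence z* = 1.960; margin = 1.960 × 0.01984 = 0.03889.
The difference is 0.7809 − 0.2844 = 0.4965, so the interval is 0.4965 ± 0.03889 = (0.458, 0.535).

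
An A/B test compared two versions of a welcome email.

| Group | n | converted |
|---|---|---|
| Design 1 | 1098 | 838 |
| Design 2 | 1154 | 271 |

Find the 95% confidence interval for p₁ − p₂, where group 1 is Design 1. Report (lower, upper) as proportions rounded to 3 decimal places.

(0.493, 0.563)

First, p̂₁ = 838/1098 = 0.7632; p̂₂ = 271/1154 = 0.2348.
The two standard errors are √(0.7632×0.2368/1098) = 0.01283 and √(0.2348×0.7652/1154) = 0.01248.
Because the samples are independent, SE_diff = √(0.01283² + 0.01248²) = 0.01790.
Using z* = 1.960 for 95%, ME = 1.960 × 0.01790 = 0.03508.
p̂₁ − p̂₂ = 0.5284; interval 0.5284 ± 0.03508 gives (0.493, 0.563).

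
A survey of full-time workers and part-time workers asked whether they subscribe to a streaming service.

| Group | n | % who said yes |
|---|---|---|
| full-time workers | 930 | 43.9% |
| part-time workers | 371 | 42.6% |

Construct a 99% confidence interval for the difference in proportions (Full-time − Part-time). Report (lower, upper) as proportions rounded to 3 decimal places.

Each SE is √(p̂(1−p̂)/n): √(0.4390·0.5610/930) = 0.01627 and √(0.4260·0.5740/371) = 0.02567.
SE(p̂₁ − p̂₂) = √(SE₁² + SE₂²) = √(0.0002647129 + 0.0006589489) = 0.03039, since the two samples are independent.
At 99% confidence z* = 2.576; margin = 2.576 × 0.03039 = 0.07828.
The difference is 0.4390 − 0.4260 = 0.0130, so the interval is 0.0130 ± 0.07828 = (-0.065, 0.091).

(-0.065, 0.091)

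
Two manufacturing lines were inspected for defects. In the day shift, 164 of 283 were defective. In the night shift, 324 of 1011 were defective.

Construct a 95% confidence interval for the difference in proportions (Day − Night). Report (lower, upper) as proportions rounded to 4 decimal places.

(0.1947, 0.3233)

First, p̂₁ = 164/283 = 0.5795; p̂₂ = 324/1011 = 0.3205.
The two standard errors are √(0.5795×0.4205/283) = 0.02934 and √(0.3205×0.6795/1011) = 0.01468.
Because the samples are independent, SE_diff = √(0.02934² + 0.01468²) = 0.03281.
Using z* = 1.960 for 95%, ME = 1.960 × 0.03281 = 0.06431.
p̂₁ − p̂₂ = 0.2590; interval 0.2590 ± 0.06431 gives (0.1947, 0.3233).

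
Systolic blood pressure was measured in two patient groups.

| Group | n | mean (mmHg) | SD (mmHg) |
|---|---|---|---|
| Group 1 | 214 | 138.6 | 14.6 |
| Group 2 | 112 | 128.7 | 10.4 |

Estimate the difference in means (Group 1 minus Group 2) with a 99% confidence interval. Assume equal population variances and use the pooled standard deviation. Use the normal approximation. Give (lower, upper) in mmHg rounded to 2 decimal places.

(5.90, 13.90)

Pooled variance s_p² = [213·14.6² + 111·10.4²] / (214+112−2) = 177.1878, so s_p = 13.3112.
SE_diff = s_p·√(1/n₁ + 1/n₂) = 13.3112·√(1/214 + 1/112) = 1.5524.
z* = 2.576; margin = 2.576 × 1.5524 = 3.9990.
Difference = 138.6 − 128.7 = 9.9000.
9.9000 ± 3.9990 → (5.90, 13.90).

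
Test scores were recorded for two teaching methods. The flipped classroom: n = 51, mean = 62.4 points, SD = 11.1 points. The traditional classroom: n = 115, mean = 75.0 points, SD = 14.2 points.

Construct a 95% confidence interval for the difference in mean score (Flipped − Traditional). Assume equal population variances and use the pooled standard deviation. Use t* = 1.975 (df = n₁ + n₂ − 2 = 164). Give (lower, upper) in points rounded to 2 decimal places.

(-17.03, -8.17)

s_p = √[((n₁−1)s₁² + (n₂−1)s₂²)/(n₁+n₂−2)] = √[(50·11.1² + 114·14.2²)/164] = 13.3315.
SE = 13.3315·√(1/51 + 1/115) = 2.2428.
With t* = 1.975, margin = 1.975 × 2.2428 = 4.4295.
x̄₁ − x̄₂ = 62.4 − 75.0 = -12.6000; interval -12.6000 ± 4.4295 = (-17.03, -8.17).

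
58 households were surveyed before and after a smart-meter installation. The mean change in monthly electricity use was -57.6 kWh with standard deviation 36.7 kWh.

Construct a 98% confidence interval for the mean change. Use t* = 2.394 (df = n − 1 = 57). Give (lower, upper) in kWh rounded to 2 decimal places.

Paired design: SE = s_d/√n = 36.7/√58 = 4.8189.
t* = 2.394; margin of error = 2.394 × 4.8189 = 11.5364.
-57.6 ± 11.5364 → (-69.14, -46.06).

(-69.14, -46.06)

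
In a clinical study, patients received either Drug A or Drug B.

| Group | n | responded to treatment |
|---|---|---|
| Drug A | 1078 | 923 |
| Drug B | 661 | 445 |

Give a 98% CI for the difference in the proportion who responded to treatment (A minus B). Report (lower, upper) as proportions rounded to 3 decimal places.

First, p̂₁ = 923/1078 = 0.8562; p̂₂ = 445/661 = 0.6732.
The two standard errors are √(0.8562×0.1438/1078) = 0.01069 and √(0.6732×0.3268/661) = 0.01824.
Because the samples are independent, SE_diff = √(0.01069² + 0.01824²) = 0.02114.
Using z* = 2.326 for 98%, ME = 2.326 × 0.02114 = 0.04917.
p̂₁ − p̂₂ = 0.1830; interval 0.1830 ± 0.04917 gives (0.134, 0.232).

(0.134, 0.232)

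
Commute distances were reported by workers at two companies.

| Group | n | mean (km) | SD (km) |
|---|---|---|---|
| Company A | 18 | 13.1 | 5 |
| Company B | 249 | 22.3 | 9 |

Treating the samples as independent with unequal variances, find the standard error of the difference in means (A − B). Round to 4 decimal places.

1.3093

Standard errors of each mean: 5/√18 = 1.1785 and 9/√249 = 0.5704.
SE(x̄₁ − x̄₂) = √(1.1785² + 0.5704²) = 1.3093 for independent samples with unequal variances.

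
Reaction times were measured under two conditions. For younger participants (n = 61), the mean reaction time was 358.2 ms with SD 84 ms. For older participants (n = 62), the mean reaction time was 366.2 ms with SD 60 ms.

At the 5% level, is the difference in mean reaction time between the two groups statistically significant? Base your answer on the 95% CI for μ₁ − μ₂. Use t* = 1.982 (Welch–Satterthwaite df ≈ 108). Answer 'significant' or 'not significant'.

not significant

Standard errors of each mean: 84/√61 = 10.7551 and 60/√62 = 7.6200.
SE(x̄₁ − x̄₂) = √(10.7551² + 7.6200²) = 13.1809 for independent samples with unequal variances.
With t* = 1.982, the margin is 1.982 × 13.1809 = 26.1245.
x̄₁ − x̄₂ = 358.2 − 366.2 = -8.0000; the interval is -8.0000 ± 26.1245 = (-34.1245, 18.1245).
The interval (-34.1245, 18.1245) contains 0, so the difference is not significant.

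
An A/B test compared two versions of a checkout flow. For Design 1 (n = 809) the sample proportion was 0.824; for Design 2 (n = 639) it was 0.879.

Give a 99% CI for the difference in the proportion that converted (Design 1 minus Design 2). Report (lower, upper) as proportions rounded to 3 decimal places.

(-0.103, -0.007)

SE₁ = √(p̂₁(1−p̂₁)/n₁) = √(0.8240·0.1760/809) = 0.01339; SE₂ = √(0.8790·0.1210/639) = 0.01290.
Independent samples: SE of the difference = √(SE₁² + SE₂²) = √(0.0001792921 + 0.00016641) = 0.01859.
z* for 99% confidence is 2.576, so the margin of error is 2.576 × 0.01859 = 0.04789.
Point estimate p̂₁ − p̂₂ = 0.8240 − 0.8790 = -0.0550.
-0.0550 ± 0.04789 → (-0.103, -0.007).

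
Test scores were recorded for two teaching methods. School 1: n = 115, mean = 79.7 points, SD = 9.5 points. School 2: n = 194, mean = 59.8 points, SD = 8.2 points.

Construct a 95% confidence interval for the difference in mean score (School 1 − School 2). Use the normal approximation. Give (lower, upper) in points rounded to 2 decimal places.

(17.82, 21.98)

SE₁ = s₁/√n₁ = 9.5/√115 = 0.8859; SE₂ = 8.2/√194 = 0.5887.
Independent samples, unequal variances: SE_diff = √(SE₁² + SE₂²) = √(0.78481881 + 0.34656769) = 1.0637.
z* = 1.960, so margin of error = 1.960 × 1.0637 = 2.0849.
Difference in means = 79.7 − 59.8 = 19.9000.
19.9000 ± 2.0849 → (17.82, 21.98).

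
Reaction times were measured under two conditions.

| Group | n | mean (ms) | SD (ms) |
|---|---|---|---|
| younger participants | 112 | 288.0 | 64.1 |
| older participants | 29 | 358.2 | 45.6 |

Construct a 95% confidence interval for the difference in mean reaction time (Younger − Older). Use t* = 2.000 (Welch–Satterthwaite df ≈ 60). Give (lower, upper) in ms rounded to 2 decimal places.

(-91.02, -49.38)

SE₁ = s₁/√n₁ = 64.1/√112 = 6.0569; SE₂ = 45.6/√29 = 8.4677.
Independent samples, unequal variances: SE_diff = √(SE₁² + SE₂²) = √(36.68603761 + 71.70194329) = 10.4110.
t* = 2.000, so margin of error = 2.000 × 10.4110 = 20.8220.
Difference in means = 288.0 − 358.2 = -70.2000.
-70.2000 ± 20.8220 → (-91.02, -49.38).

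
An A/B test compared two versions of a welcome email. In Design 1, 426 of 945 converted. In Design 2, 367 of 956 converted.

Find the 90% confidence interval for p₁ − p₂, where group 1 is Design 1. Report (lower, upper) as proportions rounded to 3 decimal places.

Sample proportions: 426/945 = 0.4508, 367/956 = 0.3839.
Each SE is √(p̂(1−p̂)/n): √(0.4508·0.5492/945) = 0.01619 and √(0.3839·0.6161/956) = 0.01573.
SE(p̂₁ − p̂₂) = √(SE₁² + SE₂²) = √(0.0002621161 + 0.0002474329) = 0.02257, since the two samples are independent.
At 90% confidence z* = 1.645; margin = 1.645 × 0.02257 = 0.03713.
The difference is 0.4508 − 0.3839 = 0.0669, so the interval is 0.0669 ± 0.03713 = (0.030, 0.104).

(0.030, 0.104)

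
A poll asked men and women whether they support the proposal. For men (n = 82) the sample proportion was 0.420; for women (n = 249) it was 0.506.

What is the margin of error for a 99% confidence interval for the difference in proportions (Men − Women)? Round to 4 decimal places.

The two standard errors are √(0.4200×0.5800/82) = 0.05450 and √(0.5060×0.4940/249) = 0.03168.
Because the samples are independent, SE_diff = √(0.05450² + 0.03168²) = 0.06304.
Using z* = 2.576 for 99%, ME = 2.576 × 0.06304 = 0.16239.

0.1624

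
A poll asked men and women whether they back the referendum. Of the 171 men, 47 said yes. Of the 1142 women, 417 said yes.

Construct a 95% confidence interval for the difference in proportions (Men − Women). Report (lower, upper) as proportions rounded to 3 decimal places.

(-0.163, -0.018)

p̂₁ = 47/171 = 0.2749 and p̂₂ = 417/1142 = 0.3651.
SE₁ = √(p̂₁(1−p̂₁)/n₁) = √(0.2749·0.7251/171) = 0.03414; SE₂ = √(0.3651·0.6349/1142) = 0.01425.
Independent samples: SE of the difference = √(SE₁² + SE₂²) = √(0.0011655396 + 0.0002030625) = 0.03699.
z* for 95% confidence is 1.960, so the margin of error is 1.960 × 0.03699 = 0.07250.
Point estimate p̂₁ − p̂₂ = 0.2749 − 0.3651 = -0.0902.
-0.0902 ± 0.07250 → (-0.163, -0.018).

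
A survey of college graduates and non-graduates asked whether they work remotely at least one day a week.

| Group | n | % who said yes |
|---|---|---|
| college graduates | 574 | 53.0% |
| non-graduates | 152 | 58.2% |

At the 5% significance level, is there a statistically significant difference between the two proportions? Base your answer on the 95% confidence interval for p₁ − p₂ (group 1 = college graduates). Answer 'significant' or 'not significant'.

not significant

Each SE is √(p̂(1−p̂)/n): √(0.5300·0.4700/574) = 0.02083 and √(0.5820·0.4180/152) = 0.04001.
SE(p̂₁ − p̂₂) = √(SE₁² + SE₂²) = √(0.0004338889 + 0.0016008001) = 0.04511, since the two samples are independent.
At 95% confidence z* = 1.960; margin = 1.960 × 0.04511 = 0.08842.
The difference is 0.5300 − 0.5820 = -0.0520, so the interval is -0.0520 ± 0.08842 = (-0.14042, 0.03642).
The interval (-0.14042, 0.03642) contains 0, so the difference is not significant.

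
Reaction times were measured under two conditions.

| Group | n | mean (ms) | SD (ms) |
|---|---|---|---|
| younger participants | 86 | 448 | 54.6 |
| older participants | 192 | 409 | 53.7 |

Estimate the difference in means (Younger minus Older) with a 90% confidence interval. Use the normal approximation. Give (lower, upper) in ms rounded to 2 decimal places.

(27.40, 50.60)

Standard errors of each mean: 54.6/√86 = 5.8877 and 53.7/√192 = 3.8755.
SE(x̄₁ − x̄₂) = √(5.8877² + 3.8755²) = 7.0487 for independent samples with unequal variances.
With z* = 1.645, the margin is 1.645 × 7.0487 = 11.5951.
x̄₁ − x̄₂ = 448 − 409 = 39.0000; the interval is 39.0000 ± 11.5951 = (27.40, 50.60).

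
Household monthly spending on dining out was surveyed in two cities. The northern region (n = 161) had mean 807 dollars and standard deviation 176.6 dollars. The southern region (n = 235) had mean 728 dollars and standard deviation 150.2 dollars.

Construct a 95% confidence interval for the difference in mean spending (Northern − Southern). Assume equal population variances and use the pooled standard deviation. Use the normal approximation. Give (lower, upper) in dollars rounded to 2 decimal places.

s_p = √[((n₁−1)s₁² + (n₂−1)s₂²)/(n₁+n₂−2)] = √[(160·176.6² + 234·150.2²)/394] = 161.4423.
SE = 161.4423·√(1/161 + 1/235) = 16.5165.
With z* = 1.960, margin = 1.960 × 16.5165 = 32.3723.
x̄₁ − x̄₂ = 807 − 728 = 79.0000; interval 79.0000 ± 32.3723 = (46.63, 111.37).

(46.63, 111.37)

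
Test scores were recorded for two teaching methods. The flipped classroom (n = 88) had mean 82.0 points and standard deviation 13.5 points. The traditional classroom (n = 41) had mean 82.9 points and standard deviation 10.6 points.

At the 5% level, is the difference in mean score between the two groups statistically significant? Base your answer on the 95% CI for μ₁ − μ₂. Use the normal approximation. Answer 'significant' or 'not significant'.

SE₁ = s₁/√n₁ = 13.5/√88 = 1.4391; SE₂ = 10.6/√41 = 1.6554.
Independent samples, unequal variances: SE_diff = √(SE₁² + SE₂²) = √(2.07100881 + 2.74034916) = 2.1935.
z* = 1.960, so margin of error = 1.960 × 2.1935 = 4.2993.
Difference in means = 82.0 − 82.9 = -0.9000.
-0.9000 ± 4.2993 → (-5.1993, 3.3993).
The interval (-5.1993, 3.3993) contains 0, so the difference is not significant.

not significant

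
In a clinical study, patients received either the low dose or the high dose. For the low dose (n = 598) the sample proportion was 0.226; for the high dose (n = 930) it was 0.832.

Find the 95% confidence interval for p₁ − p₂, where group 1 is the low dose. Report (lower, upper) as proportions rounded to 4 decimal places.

Each SE is √(p̂(1−p̂)/n): √(0.2260·0.7740/598) = 0.01710 and √(0.8320·0.1680/930) = 0.01226.
SE(p̂₁ − p̂₂) = √(SE₁² + SE₂²) = √(0.00029241 + 0.0001503076) = 0.02104, since the two samples are independent.
At 95% confidence z* = 1.960; margin = 1.960 × 0.02104 = 0.04124.
The difference is 0.2260 − 0.8320 = -0.6060, so the interval is -0.6060 ± 0.04124 = (-0.6472, -0.5648).

(-0.6472, -0.5648)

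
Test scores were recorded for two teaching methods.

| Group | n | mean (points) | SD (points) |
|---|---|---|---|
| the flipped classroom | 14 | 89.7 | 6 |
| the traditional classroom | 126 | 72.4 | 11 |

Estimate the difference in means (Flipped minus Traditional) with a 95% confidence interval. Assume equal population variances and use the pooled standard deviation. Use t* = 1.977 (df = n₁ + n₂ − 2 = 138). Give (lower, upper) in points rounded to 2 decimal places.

(11.38, 23.22)

Pooled variance s_p² = [13·6² + 125·11²] / (14+126−2) = 112.9928, so s_p = 10.6298.
SE_diff = s_p·√(1/n₁ + 1/n₂) = 10.6298·√(1/14 + 1/126) = 2.9946.
t* = 1.977; margin = 1.977 × 2.9946 = 5.9203.
Difference = 89.7 − 72.4 = 17.3000.
17.3000 ± 5.9203 → (11.38, 23.22).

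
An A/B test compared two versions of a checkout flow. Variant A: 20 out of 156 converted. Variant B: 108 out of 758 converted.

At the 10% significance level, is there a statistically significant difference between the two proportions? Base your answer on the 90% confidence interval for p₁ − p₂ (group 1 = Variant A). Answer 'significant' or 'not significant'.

not significant

Sample proportions: 20/156 = 0.1282, 108/758 = 0.1425.
Each SE is √(p̂(1−p̂)/n): √(0.1282·0.8718/156) = 0.02677 and √(0.1425·0.8575/758) = 0.01270.
SE(p̂₁ − p̂₂) = √(SE₁² + SE₂²) = √(0.0007166329 + 0.00016129) = 0.02963, since the two samples are independent.
At 90% confidence z* = 1.645; margin = 1.645 × 0.02963 = 0.04874.
The difference is 0.1282 − 0.1425 = -0.0143, so the interval is -0.0143 ± 0.04874 = (-0.06304, 0.03444).
The interval (-0.06304, 0.03444) contains 0, so the difference is not significant.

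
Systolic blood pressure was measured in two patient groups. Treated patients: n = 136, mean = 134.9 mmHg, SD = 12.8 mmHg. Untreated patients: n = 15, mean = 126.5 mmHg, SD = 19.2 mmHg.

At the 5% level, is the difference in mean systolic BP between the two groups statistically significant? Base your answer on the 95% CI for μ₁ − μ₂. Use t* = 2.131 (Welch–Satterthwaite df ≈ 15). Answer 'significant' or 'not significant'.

not significant

Standard errors of each mean: 12.8/√136 = 1.0976 and 19.2/√15 = 4.9574.
SE(x̄₁ − x̄₂) = √(1.0976² + 4.9574²) = 5.0775 for independent samples with unequal variances.
With t* = 2.131, the margin is 2.131 × 5.0775 = 10.8202.
x̄₁ − x̄₂ = 134.9 − 126.5 = 8.4000; the interval is 8.4000 ± 10.8202 = (-2.4202, 19.2202).
The interval (-2.4202, 19.2202) contains 0, so the difference is not significant.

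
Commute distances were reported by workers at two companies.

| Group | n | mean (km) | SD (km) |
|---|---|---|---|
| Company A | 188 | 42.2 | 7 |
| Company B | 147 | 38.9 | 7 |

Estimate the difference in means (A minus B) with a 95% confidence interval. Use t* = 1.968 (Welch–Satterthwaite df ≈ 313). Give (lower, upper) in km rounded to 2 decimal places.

Standard errors of each mean: 7/√188 = 0.5105 and 7/√147 = 0.5774.
SE(x̄₁ − x̄₂) = √(0.5105² + 0.5774²) = 0.7707 for independent samples with unequal variances.
With t* = 1.968, the margin is 1.968 × 0.7707 = 1.5167.
x̄₁ − x̄₂ = 42.2 − 38.9 = 3.3000; the interval is 3.3000 ± 1.5167 = (1.78, 4.82).

(1.78, 4.82)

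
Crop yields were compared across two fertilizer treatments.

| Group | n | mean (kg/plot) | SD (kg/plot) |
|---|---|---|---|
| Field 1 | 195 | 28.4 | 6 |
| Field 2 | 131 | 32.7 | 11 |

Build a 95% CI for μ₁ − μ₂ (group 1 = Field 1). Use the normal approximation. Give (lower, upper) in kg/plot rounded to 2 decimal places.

(-6.36, -2.24)

SE₁ = s₁/√n₁ = 6/√195 = 0.4297; SE₂ = 11/√131 = 0.9611.
Independent samples, unequal variances: SE_diff = √(SE₁² + SE₂²) = √(0.18464209 + 0.92371321) = 1.0528.
z* = 1.960, so margin of error = 1.960 × 1.0528 = 2.0635.
Difference in means = 28.4 − 32.7 = -4.3000.
-4.3000 ± 2.0635 → (-6.36, -2.24).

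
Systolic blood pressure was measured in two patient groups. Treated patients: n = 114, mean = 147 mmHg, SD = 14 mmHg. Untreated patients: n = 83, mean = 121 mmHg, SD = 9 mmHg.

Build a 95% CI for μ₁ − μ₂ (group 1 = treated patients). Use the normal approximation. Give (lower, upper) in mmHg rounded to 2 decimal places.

SE₁ = s₁/√n₁ = 14/√114 = 1.3112; SE₂ = 9/√83 = 0.9879.
Independent samples, unequal variances: SE_diff = √(SE₁² + SE₂²) = √(1.71924544 + 0.97594641) = 1.6417.
z* = 1.960, so margin of error = 1.960 × 1.6417 = 3.2177.
Difference in means = 147 − 121 = 26.0000.
26.0000 ± 3.2177 → (22.78, 29.22).

(22.78, 29.22)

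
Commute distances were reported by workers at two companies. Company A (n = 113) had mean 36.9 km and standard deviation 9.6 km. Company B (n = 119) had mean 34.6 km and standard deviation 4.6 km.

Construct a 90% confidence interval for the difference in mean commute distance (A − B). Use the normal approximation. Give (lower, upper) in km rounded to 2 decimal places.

(0.66, 3.94)

Standard errors of each mean: 9.6/√113 = 0.9031 and 4.6/√119 = 0.4217.
SE(x̄₁ − x̄₂) = √(0.9031² + 0.4217²) = 0.9967 for independent samples with unequal variances.
With z* = 1.645, the margin is 1.645 × 0.9967 = 1.6396.
x̄₁ − x̄₂ = 36.9 − 34.6 = 2.3000; the interval is 2.3000 ± 1.6396 = (0.66, 3.94).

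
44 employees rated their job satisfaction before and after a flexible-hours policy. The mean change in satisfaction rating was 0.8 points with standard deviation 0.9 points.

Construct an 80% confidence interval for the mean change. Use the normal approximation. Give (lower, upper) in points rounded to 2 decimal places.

This is a matched-pairs design, so SE = s_d/√n = 0.9/√44 = 0.1357.
Margin = 1.282 × 0.1357 = 0.1740; the interval is 0.8 ± 0.1740 = (0.63, 0.97).

(0.63, 0.97)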